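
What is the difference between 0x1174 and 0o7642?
Convert 0x1174 (hexadecimal) → 1×4096 + 1×256 + 7×16 + 4 = 4468 (decimal)
Convert 0o7642 (octal) → 7×512 + 6×64 + 4×8 + 2 = 4002 (decimal)
Difference: |4468 - 4002| = 466
466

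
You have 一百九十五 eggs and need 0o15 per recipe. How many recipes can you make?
Convert 一百九十五 (Chinese numeral) → 1×100 + 9×10 + 5 = 195 (decimal)
Convert 0o15 (octal) → 1×8 + 5 = 13 (decimal)
Compute 195 ÷ 13 = 15
15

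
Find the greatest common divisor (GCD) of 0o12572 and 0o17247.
Convert 0o12572 (octal) → 1×4096 + 2×512 + 5×64 + 7×8 + 2 = 5498 (decimal)
Convert 0o17247 (octal) → 1×4096 + 7×512 + 2×64 + 4×8 + 7 = 7847 (decimal)
Compute gcd(5498, 7847) = 1
1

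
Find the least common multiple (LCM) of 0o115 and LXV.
Convert 0o115 (octal) → 1×64 + 1×8 + 5 = 77 (decimal)
Convert LXV (Roman numeral) → 50 + 10 + 5 = 65 (decimal)
Compute lcm(77, 65) = 5005
5005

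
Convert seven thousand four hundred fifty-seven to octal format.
Convert seven thousand four hundred fifty-seven (English words) → 7×1000 + 4×100 + 57 = 7457 (decimal)
Convert 7457 (decimal) → 7457 = 1×4096 + 6×512 + 4×64 + 4×8 + 1 → 0o16441 (octal)
0o16441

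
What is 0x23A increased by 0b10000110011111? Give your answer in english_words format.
Convert 0x23A (hexadecimal) → 2×256 + 3×16 + 10 = 570 (decimal)
Convert 0b10000110011111 (binary) → 8192 + 256 + 128 + 16 + 8 + 4 + 2 + 1 = 8607 (decimal)
Compute 570 + 8607 = 9177
Convert 9177 (decimal) → 9177 = 9×1000 + 1×100 + 77 → nine thousand one hundred seventy-seven (English words)
nine thousand one hundred seventy-seven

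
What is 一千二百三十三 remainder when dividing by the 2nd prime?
Convert 一千二百三十三 (Chinese numeral) → 1×1000 + 2×100 + 3×10 + 3 = 1233 (decimal)
Convert the 2nd prime (prime index) → 3 (decimal)
Compute 1233 mod 3 = 0
0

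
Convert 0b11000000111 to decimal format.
Convert 0b11000000111 (binary) → 1024 + 512 + 4 + 2 + 1 = 1543 (decimal)
1543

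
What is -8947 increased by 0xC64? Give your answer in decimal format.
Convert 0xC64 (hexadecimal) → 12×256 + 6×16 + 4 = 3172 (decimal)
Compute -8947 + 3172 = -5775
-5775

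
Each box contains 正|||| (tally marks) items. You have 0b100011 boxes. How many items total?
Convert 正|||| (tally marks) → 5 + 4 = 9 (decimal)
Convert 0b100011 (binary) → 32 + 2 + 1 = 35 (decimal)
Compute 9 × 35 = 315
315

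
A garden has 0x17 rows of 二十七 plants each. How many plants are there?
Convert 二十七 (Chinese numeral) → 2×10 + 7 = 27 (decimal)
Convert 0x17 (hexadecimal) → 1×16 + 7 = 23 (decimal)
Compute 27 × 23 = 621
621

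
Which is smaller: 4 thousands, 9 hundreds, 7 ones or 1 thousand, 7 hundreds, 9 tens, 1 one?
Convert 4 thousands, 9 hundreds, 7 ones (place-value notation) → 4×1000 + 9×100 + 7 = 4907 (decimal)
Convert 1 thousand, 7 hundreds, 9 tens, 1 one (place-value notation) → 1×1000 + 7×100 + 9×10 + 1 = 1791 (decimal)
Compare 4907 vs 1791: smaller = 1791
1791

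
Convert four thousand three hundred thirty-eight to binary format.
Convert four thousand three hundred thirty-eight (English words) → 4×1000 + 3×100 + 38 = 4338 (decimal)
Convert 4338 (decimal) → 4338 = 4096 + 128 + 64 + 32 + 16 + 2 → 0b1000011110010 (binary)
0b1000011110010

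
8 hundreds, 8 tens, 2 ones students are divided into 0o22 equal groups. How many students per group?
Convert 8 hundreds, 8 tens, 2 ones (place-value notation) → 8×100 + 8×10 + 2 = 882 (decimal)
Convert 0o22 (octal) → 2×8 + 2 = 18 (decimal)
Compute 882 ÷ 18 = 49
49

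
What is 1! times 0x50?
Convert 1! (factorial) → 1 (decimal)
Convert 0x50 (hexadecimal) → 5×16 = 80 (decimal)
Compute 1 × 80 = 80
80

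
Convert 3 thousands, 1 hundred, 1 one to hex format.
Convert 3 thousands, 1 hundred, 1 one (place-value notation) → 3×1000 + 1×100 + 1 = 3101 (decimal)
Convert 3101 (decimal) → 3101 = 12×256 + 1×16 + 13 → 0xC1D (hexadecimal)
0xC1D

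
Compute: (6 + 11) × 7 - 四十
Convert 四十 (Chinese numeral) → 4×10 = 40 (decimal)
Expression in decimal: (6 + 11) × 7 - 40
Parentheses first: 6 + 11 = 17
Multiply: 17 × 7 = 119
Subtract: 119 - 40 = 79
79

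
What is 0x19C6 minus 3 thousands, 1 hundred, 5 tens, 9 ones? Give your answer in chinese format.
Convert 0x19C6 (hexadecimal) → 1×4096 + 9×256 + 12×16 + 6 = 6598 (decimal)
Convert 3 thousands, 1 hundred, 5 tens, 9 ones (place-value notation) → 3×1000 + 1×100 + 5×10 + 9 = 3159 (decimal)
Compute 6598 - 3159 = 3439
Convert 3439 (decimal) → 3439 = 3×1000 + 4×100 + 3×10 + 9 → 三千四百三十九 (Chinese numeral)
三千四百三十九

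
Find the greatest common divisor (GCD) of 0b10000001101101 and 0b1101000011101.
Convert 0b10000001101101 (binary) → 8192 + 64 + 32 + 8 + 4 + 1 = 8301 (decimal)
Convert 0b1101000011101 (binary) → 4096 + 2048 + 512 + 16 + 8 + 4 + 1 = 6685 (decimal)
Compute gcd(8301, 6685) = 1
1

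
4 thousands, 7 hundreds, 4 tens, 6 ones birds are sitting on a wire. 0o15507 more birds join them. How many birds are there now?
Convert 4 thousands, 7 hundreds, 4 tens, 6 ones (place-value notation) → 4×1000 + 7×100 + 4×10 + 6 = 4746 (decimal)
Convert 0o15507 (octal) → 1×4096 + 5×512 + 5×64 + 7 = 6983 (decimal)
Compute 4746 + 6983 = 11729
11729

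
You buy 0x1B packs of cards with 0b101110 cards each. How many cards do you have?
Convert 0b101110 (binary) → 32 + 8 + 4 + 2 = 46 (decimal)
Convert 0x1B (hexadecimal) → 1×16 + 11 = 27 (decimal)
Compute 46 × 27 = 1242
1242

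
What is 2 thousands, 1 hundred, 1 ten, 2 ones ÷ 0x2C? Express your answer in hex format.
Convert 2 thousands, 1 hundred, 1 ten, 2 ones (place-value notation) → 2×1000 + 1×100 + 1×10 + 2 = 2112 (decimal)
Convert 0x2C (hexadecimal) → 2×16 + 12 = 44 (decimal)
Compute 2112 ÷ 44 = 48
Convert 48 (decimal) → 48 = 3×16 → 0x30 (hexadecimal)
0x30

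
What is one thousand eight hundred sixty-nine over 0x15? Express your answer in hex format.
Convert one thousand eight hundred sixty-nine (English words) → 1×1000 + 8×100 + 69 = 1869 (decimal)
Convert 0x15 (hexadecimal) → 1×16 + 5 = 21 (decimal)
Compute 1869 ÷ 21 = 89
Convert 89 (decimal) → 89 = 5×16 + 9 → 0x59 (hexadecimal)
0x59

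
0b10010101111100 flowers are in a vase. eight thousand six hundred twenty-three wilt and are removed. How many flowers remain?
Convert 0b10010101111100 (binary) → 8192 + 1024 + 256 + 64 + 32 + 16 + 8 + 4 = 9596 (decimal)
Convert eight thousand six hundred twenty-three (English words) → 8×1000 + 6×100 + 23 = 8623 (decimal)
Compute 9596 - 8623 = 973
973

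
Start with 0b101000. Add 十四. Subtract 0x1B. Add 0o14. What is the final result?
Convert 0b101000 (binary) → 32 + 8 = 40 (decimal)
Start: 40
Convert 十四 (Chinese numeral) → 1×10 + 4 = 14 (decimal)
40 + 14 = 54
Convert 0x1B (hexadecimal) → 1×16 + 11 = 27 (decimal)
54 - 27 = 27
Convert 0o14 (octal) → 1×8 + 4 = 12 (decimal)
27 + 12 = 39
39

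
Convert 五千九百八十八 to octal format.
Convert 五千九百八十八 (Chinese numeral) → 5×1000 + 9×100 + 8×10 + 8 = 5988 (decimal)
Convert 5988 (decimal) → 5988 = 1×4096 + 3×512 + 5×64 + 4×8 + 4 → 0o13544 (octal)
0o13544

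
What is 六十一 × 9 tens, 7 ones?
Convert 六十一 (Chinese numeral) → 6×10 + 1 = 61 (decimal)
Convert 9 tens, 7 ones (place-value notation) → 9×10 + 7 = 97 (decimal)
Compute 61 × 97 = 5917
5917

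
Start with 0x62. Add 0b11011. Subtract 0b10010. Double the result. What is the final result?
Convert 0x62 (hexadecimal) → 6×16 + 2 = 98 (decimal)
Start: 98
Convert 0b11011 (binary) → 16 + 8 + 2 + 1 = 27 (decimal)
98 + 27 = 125
Convert 0b10010 (binary) → 16 + 2 = 18 (decimal)
125 - 18 = 107
107 × 2 = 214
214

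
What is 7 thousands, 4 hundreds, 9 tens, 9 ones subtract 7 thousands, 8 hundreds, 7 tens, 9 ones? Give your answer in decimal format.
Convert 7 thousands, 4 hundreds, 9 tens, 9 ones (place-value notation) → 7×1000 + 4×100 + 9×10 + 9 = 7499 (decimal)
Convert 7 thousands, 8 hundreds, 7 tens, 9 ones (place-value notation) → 7×1000 + 8×100 + 7×10 + 9 = 7879 (decimal)
Compute 7499 - 7879 = -380
-380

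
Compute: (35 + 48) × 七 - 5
Convert 七 (Chinese numeral) → 7 (decimal)
Expression in decimal: (35 + 48) × 7 - 5
Parentheses first: 35 + 48 = 83
Multiply: 83 × 7 = 581
Subtract: 581 - 5 = 576
576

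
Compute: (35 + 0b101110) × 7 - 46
Convert 0b101110 (binary) → 32 + 8 + 4 + 2 = 46 (decimal)
Expression in decimal: (35 + 46) × 7 - 46
Parentheses first: 35 + 46 = 81
Multiply: 81 × 7 = 567
Subtract: 567 - 46 = 521
521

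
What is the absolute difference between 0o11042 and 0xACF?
Convert 0o11042 (octal) → 1×4096 + 1×512 + 4×8 + 2 = 4642 (decimal)
Convert 0xACF (hexadecimal) → 10×256 + 12×16 + 15 = 2767 (decimal)
Compute |4642 - 2767| = 1875
1875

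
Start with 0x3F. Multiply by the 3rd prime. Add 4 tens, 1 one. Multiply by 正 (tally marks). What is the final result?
Convert 0x3F (hexadecimal) → 3×16 + 15 = 63 (decimal)
Start: 63
Convert the 3rd prime (prime index) → 5 (decimal)
63 × 5 = 315
Convert 4 tens, 1 one (place-value notation) → 4×10 + 1 = 41 (decimal)
315 + 41 = 356
Convert 正 (tally marks) → 5 (decimal)
356 × 5 = 1780
1780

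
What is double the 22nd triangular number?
The 22nd triangular number = 22×23/2 = 253
Compute 253 × 2 = 506
506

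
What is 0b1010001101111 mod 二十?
Convert 0b1010001101111 (binary) → 4096 + 1024 + 64 + 32 + 8 + 4 + 2 + 1 = 5231 (decimal)
Convert 二十 (Chinese numeral) → 2×10 = 20 (decimal)
Compute 5231 mod 20 = 11
11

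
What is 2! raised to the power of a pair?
Convert 2! (factorial) → 2 (decimal)
Convert a pair (colloquial) → 2 (decimal)
Compute 2 ^ 2 = 4
4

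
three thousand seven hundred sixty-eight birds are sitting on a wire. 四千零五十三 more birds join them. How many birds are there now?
Convert three thousand seven hundred sixty-eight (English words) → 3×1000 + 7×100 + 68 = 3768 (decimal)
Convert 四千零五十三 (Chinese numeral) → 4×1000 + 5×10 + 3 = 4053 (decimal)
Compute 3768 + 4053 = 7821
7821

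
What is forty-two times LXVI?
Convert forty-two (English words) → 42 (decimal)
Convert LXVI (Roman numeral) → 50 + 10 + 5 + 1 = 66 (decimal)
Compute 42 × 66 = 2772
2772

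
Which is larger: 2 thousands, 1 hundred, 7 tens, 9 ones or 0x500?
Convert 2 thousands, 1 hundred, 7 tens, 9 ones (place-value notation) → 2×1000 + 1×100 + 7×10 + 9 = 2179 (decimal)
Convert 0x500 (hexadecimal) → 5×256 = 1280 (decimal)
Compare 2179 vs 1280: larger = 2179
2179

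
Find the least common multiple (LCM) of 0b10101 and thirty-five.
Convert 0b10101 (binary) → 16 + 4 + 1 = 21 (decimal)
Convert thirty-five (English words) → 35 (decimal)
Compute lcm(21, 35) = 105
105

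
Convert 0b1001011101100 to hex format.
Convert 0b1001011101100 (binary) → 4096 + 512 + 128 + 64 + 32 + 8 + 4 = 4844 (decimal)
Convert 4844 (decimal) → 4844 = 1×4096 + 2×256 + 14×16 + 12 → 0x12EC (hexadecimal)
0x12EC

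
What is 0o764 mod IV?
Convert 0o764 (octal) → 7×64 + 6×8 + 4 = 500 (decimal)
Convert IV (Roman numeral) → 4 (decimal)
Compute 500 mod 4 = 0
0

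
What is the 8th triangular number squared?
The 8th triangular number = 8×9/2 = 36
Compute 36² = 36 × 36 = 1296
1296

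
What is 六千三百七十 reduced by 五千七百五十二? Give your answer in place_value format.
Convert 六千三百七十 (Chinese numeral) → 6×1000 + 3×100 + 7×10 = 6370 (decimal)
Convert 五千七百五十二 (Chinese numeral) → 5×1000 + 7×100 + 5×10 + 2 = 5752 (decimal)
Compute 6370 - 5752 = 618
Convert 618 (decimal) → 618 = 6×100 + 1×10 + 8 → 6 hundreds, 1 ten, 8 ones (place-value notation)
6 hundreds, 1 ten, 8 ones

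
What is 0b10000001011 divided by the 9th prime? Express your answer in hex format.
Convert 0b10000001011 (binary) → 1024 + 8 + 2 + 1 = 1035 (decimal)
Convert the 9th prime (prime index) → 23 (decimal)
Compute 1035 ÷ 23 = 45
Convert 45 (decimal) → 45 = 2×16 + 13 → 0x2D (hexadecimal)
0x2D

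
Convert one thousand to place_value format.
Convert one thousand (English words) → 1×1000 = 1000 (decimal)
Convert 1000 (decimal) → 1000 = 1×1000 → 1 thousand (place-value notation)
1 thousand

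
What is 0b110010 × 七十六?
Convert 0b110010 (binary) → 32 + 16 + 2 = 50 (decimal)
Convert 七十六 (Chinese numeral) → 7×10 + 6 = 76 (decimal)
Compute 50 × 76 = 3800
3800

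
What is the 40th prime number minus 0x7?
The 40th prime number = 173
Convert 0x7 (hexadecimal) → 7 (decimal)
Compute 173 - 7 = 166
166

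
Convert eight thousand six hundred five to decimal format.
Convert eight thousand six hundred five (English words) → 8×1000 + 6×100 + 5 = 8605 (decimal)
8605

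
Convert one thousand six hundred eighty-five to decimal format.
Convert one thousand six hundred eighty-five (English words) → 1×1000 + 6×100 + 85 = 1685 (decimal)
1685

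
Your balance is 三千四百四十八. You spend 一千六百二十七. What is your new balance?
Convert 三千四百四十八 (Chinese numeral) → 3×1000 + 4×100 + 4×10 + 8 = 3448 (decimal)
Convert 一千六百二十七 (Chinese numeral) → 1×1000 + 6×100 + 2×10 + 7 = 1627 (decimal)
Compute 3448 - 1627 = 1821
1821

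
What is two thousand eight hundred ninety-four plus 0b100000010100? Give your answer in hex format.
Convert two thousand eight hundred ninety-four (English words) → 2×1000 + 8×100 + 94 = 2894 (decimal)
Convert 0b100000010100 (binary) → 2048 + 16 + 4 = 2068 (decimal)
Compute 2894 + 2068 = 4962
Convert 4962 (decimal) → 4962 = 1×4096 + 3×256 + 6×16 + 2 → 0x1362 (hexadecimal)
0x1362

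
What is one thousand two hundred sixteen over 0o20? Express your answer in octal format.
Convert one thousand two hundred sixteen (English words) → 1×1000 + 2×100 + 16 = 1216 (decimal)
Convert 0o20 (octal) → 2×8 = 16 (decimal)
Compute 1216 ÷ 16 = 76
Convert 76 (decimal) → 76 = 1×64 + 1×8 + 4 → 0o114 (octal)
0o114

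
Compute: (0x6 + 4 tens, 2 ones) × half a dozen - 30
Convert 0x6 (hexadecimal) → 6 (decimal)
Convert 4 tens, 2 ones (place-value notation) → 4×10 + 2 = 42 (decimal)
Convert half a dozen (colloquial) → 6 (decimal)
Expression in decimal: (6 + 42) × 6 - 30
Parentheses first: 6 + 42 = 48
Multiply: 48 × 6 = 288
Subtract: 288 - 30 = 258
258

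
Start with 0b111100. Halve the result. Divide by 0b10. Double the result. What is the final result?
Convert 0b111100 (binary) → 32 + 16 + 8 + 4 = 60 (decimal)
Start: 60
60 ÷ 2 = 30
Convert 0b10 (binary) → 2 (decimal)
30 ÷ 2 = 15
15 × 2 = 30
30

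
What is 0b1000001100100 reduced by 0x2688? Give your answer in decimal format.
Convert 0b1000001100100 (binary) → 4096 + 64 + 32 + 4 = 4196 (decimal)
Convert 0x2688 (hexadecimal) → 2×4096 + 6×256 + 8×16 + 8 = 9864 (decimal)
Compute 4196 - 9864 = -5668
-5668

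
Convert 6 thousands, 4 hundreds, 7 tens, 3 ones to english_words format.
Convert 6 thousands, 4 hundreds, 7 tens, 3 ones (place-value notation) → 6×1000 + 4×100 + 7×10 + 3 = 6473 (decimal)
Convert 6473 (decimal) → 6473 = 6×1000 + 4×100 + 73 → six thousand four hundred seventy-three (English words)
six thousand four hundred seventy-three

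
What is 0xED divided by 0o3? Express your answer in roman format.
Convert 0xED (hexadecimal) → 14×16 + 13 = 237 (decimal)
Convert 0o3 (octal) → 3 (decimal)
Compute 237 ÷ 3 = 79
Convert 79 (decimal) → 79 = 50 + 10 + 10 + 9 → LXXIX (Roman numeral)
LXXIX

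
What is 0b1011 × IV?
Convert 0b1011 (binary) → 8 + 2 + 1 = 11 (decimal)
Convert IV (Roman numeral) → 4 (decimal)
Compute 11 × 4 = 44
44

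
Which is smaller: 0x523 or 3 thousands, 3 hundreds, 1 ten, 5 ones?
Convert 0x523 (hexadecimal) → 5×256 + 2×16 + 3 = 1315 (decimal)
Convert 3 thousands, 3 hundreds, 1 ten, 5 ones (place-value notation) → 3×1000 + 3×100 + 1×10 + 5 = 3315 (decimal)
Compare 1315 vs 3315: smaller = 1315
1315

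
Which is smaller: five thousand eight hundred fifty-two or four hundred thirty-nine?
Convert five thousand eight hundred fifty-two (English words) → 5×1000 + 8×100 + 52 = 5852 (decimal)
Convert four hundred thirty-nine (English words) → 4×100 + 39 = 439 (decimal)
Compare 5852 vs 439: smaller = 439
439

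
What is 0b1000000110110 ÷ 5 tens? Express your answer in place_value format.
Convert 0b1000000110110 (binary) → 4096 + 32 + 16 + 4 + 2 = 4150 (decimal)
Convert 5 tens (place-value notation) → 5×10 = 50 (decimal)
Compute 4150 ÷ 50 = 83
Convert 83 (decimal) → 83 = 8×10 + 3 → 8 tens, 3 ones (place-value notation)
8 tens, 3 ones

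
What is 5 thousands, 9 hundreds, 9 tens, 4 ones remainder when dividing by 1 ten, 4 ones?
Convert 5 thousands, 9 hundreds, 9 tens, 4 ones (place-value notation) → 5×1000 + 9×100 + 9×10 + 4 = 5994 (decimal)
Convert 1 ten, 4 ones (place-value notation) → 1×10 + 4 = 14 (decimal)
Compute 5994 mod 14 = 2
2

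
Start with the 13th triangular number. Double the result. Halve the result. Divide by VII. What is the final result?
Convert the 13th triangular number (triangular index) → 13×14/2 = 91 (decimal)
Start: 91
91 × 2 = 182
182 ÷ 2 = 91
Convert VII (Roman numeral) → 5 + 1 + 1 = 7 (decimal)
91 ÷ 7 = 13
13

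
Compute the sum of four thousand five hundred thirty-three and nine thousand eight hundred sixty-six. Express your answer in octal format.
Convert four thousand five hundred thirty-three (English words) → 4×1000 + 5×100 + 33 = 4533 (decimal)
Convert nine thousand eight hundred sixty-six (English words) → 9×1000 + 8×100 + 66 = 9866 (decimal)
Compute 4533 + 9866 = 14399
Convert 14399 (decimal) → 14399 = 3×4096 + 4×512 + 7×8 + 7 → 0o34077 (octal)
0o34077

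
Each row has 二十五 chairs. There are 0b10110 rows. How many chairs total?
Convert 二十五 (Chinese numeral) → 2×10 + 5 = 25 (decimal)
Convert 0b10110 (binary) → 16 + 4 + 2 = 22 (decimal)
Compute 25 × 22 = 550
550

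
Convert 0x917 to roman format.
Convert 0x917 (hexadecimal) → 9×256 + 1×16 + 7 = 2327 (decimal)
Convert 2327 (decimal) → 2327 = 1000 + 1000 + 100 + 100 + 100 + 10 + 10 + 5 + 1 + 1 → MMCCCXXVII (Roman numeral)
MMCCCXXVII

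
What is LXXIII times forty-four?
Convert LXXIII (Roman numeral) → 50 + 10 + 10 + 1 + 1 + 1 = 73 (decimal)
Convert forty-four (English words) → 44 (decimal)
Compute 73 × 44 = 3212
3212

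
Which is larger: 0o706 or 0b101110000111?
Convert 0o706 (octal) → 7×64 + 6 = 454 (decimal)
Convert 0b101110000111 (binary) → 2048 + 512 + 256 + 128 + 4 + 2 + 1 = 2951 (decimal)
Compare 454 vs 2951: larger = 2951
2951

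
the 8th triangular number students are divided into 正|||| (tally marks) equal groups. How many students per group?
Convert the 8th triangular number (triangular index) → 8×9/2 = 36 (decimal)
Convert 正|||| (tally marks) → 5 + 4 = 9 (decimal)
Compute 36 ÷ 9 = 4
4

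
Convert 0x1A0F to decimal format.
Convert 0x1A0F (hexadecimal) → 1×4096 + 10×256 + 15 = 6671 (decimal)
6671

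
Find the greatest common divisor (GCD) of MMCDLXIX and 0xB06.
Convert MMCDLXIX (Roman numeral) → 1000 + 1000 + 400 + 50 + 10 + 9 = 2469 (decimal)
Convert 0xB06 (hexadecimal) → 11×256 + 6 = 2822 (decimal)
Compute gcd(2469, 2822) = 1
1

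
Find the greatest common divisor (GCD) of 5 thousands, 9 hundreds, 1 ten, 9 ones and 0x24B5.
Convert 5 thousands, 9 hundreds, 1 ten, 9 ones (place-value notation) → 5×1000 + 9×100 + 1×10 + 9 = 5919 (decimal)
Convert 0x24B5 (hexadecimal) → 2×4096 + 4×256 + 11×16 + 5 = 9397 (decimal)
Compute gcd(5919, 9397) = 1
1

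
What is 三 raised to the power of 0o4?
Convert 三 (Chinese numeral) → 3 (decimal)
Convert 0o4 (octal) → 4 (decimal)
Compute 3 ^ 4 = 81
81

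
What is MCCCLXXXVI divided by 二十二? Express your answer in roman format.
Convert MCCCLXXXVI (Roman numeral) → 1000 + 100 + 100 + 100 + 50 + 10 + 10 + 10 + 5 + 1 = 1386 (decimal)
Convert 二十二 (Chinese numeral) → 2×10 + 2 = 22 (decimal)
Compute 1386 ÷ 22 = 63
Convert 63 (decimal) → 63 = 50 + 10 + 1 + 1 + 1 → LXIII (Roman numeral)
LXIII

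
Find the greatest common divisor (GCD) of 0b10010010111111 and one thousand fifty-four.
Convert 0b10010010111111 (binary) → 8192 + 1024 + 128 + 32 + 16 + 8 + 4 + 2 + 1 = 9407 (decimal)
Convert one thousand fifty-four (English words) → 1×1000 + 54 = 1054 (decimal)
Compute gcd(9407, 1054) = 1
1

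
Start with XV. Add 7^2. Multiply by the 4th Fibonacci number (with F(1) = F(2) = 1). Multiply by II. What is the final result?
Convert XV (Roman numeral) → 10 + 5 = 15 (decimal)
Start: 15
Convert 7^2 (power) → 49 (decimal)
15 + 49 = 64
Convert the 4th Fibonacci number (with F(1) = F(2) = 1) (Fibonacci index) → 1, 1, 2, 3 → 3 (decimal)
64 × 3 = 192
Convert II (Roman numeral) → 1 + 1 = 2 (decimal)
192 × 2 = 384
384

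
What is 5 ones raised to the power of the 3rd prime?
Convert 5 ones (place-value notation) → 5 (decimal)
Convert the 3rd prime (prime index) → 5 (decimal)
Compute 5 ^ 5 = 3125
3125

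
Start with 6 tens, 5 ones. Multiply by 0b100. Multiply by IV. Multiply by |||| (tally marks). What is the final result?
Convert 6 tens, 5 ones (place-value notation) → 6×10 + 5 = 65 (decimal)
Start: 65
Convert 0b100 (binary) → 4 (decimal)
65 × 4 = 260
Convert IV (Roman numeral) → 4 (decimal)
260 × 4 = 1040
Convert |||| (tally marks) → 4 (decimal)
1040 × 4 = 4160
4160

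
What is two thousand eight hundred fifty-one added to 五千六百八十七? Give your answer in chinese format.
Convert two thousand eight hundred fifty-one (English words) → 2×1000 + 8×100 + 51 = 2851 (decimal)
Convert 五千六百八十七 (Chinese numeral) → 5×1000 + 6×100 + 8×10 + 7 = 5687 (decimal)
Compute 2851 + 5687 = 8538
Convert 8538 (decimal) → 8538 = 8×1000 + 5×100 + 3×10 + 8 → 八千五百三十八 (Chinese numeral)
八千五百三十八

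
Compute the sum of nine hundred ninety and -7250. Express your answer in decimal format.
Convert nine hundred ninety (English words) → 9×100 + 90 = 990 (decimal)
Compute 990 + -7250 = -6260
-6260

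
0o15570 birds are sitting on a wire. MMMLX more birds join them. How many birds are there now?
Convert 0o15570 (octal) → 1×4096 + 5×512 + 5×64 + 7×8 = 7032 (decimal)
Convert MMMLX (Roman numeral) → 1000 + 1000 + 1000 + 50 + 10 = 3060 (decimal)
Compute 7032 + 3060 = 10092
10092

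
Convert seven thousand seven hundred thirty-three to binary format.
Convert seven thousand seven hundred thirty-three (English words) → 7×1000 + 7×100 + 33 = 7733 (decimal)
Convert 7733 (decimal) → 7733 = 4096 + 2048 + 1024 + 512 + 32 + 16 + 4 + 1 → 0b1111000110101 (binary)
0b1111000110101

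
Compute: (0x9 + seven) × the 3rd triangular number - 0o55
Convert 0x9 (hexadecimal) → 9 (decimal)
Convert seven (English words) → 7 (decimal)
Convert the 3rd triangular number (triangular index) → 3×4/2 = 6 (decimal)
Convert 0o55 (octal) → 5×8 + 5 = 45 (decimal)
Expression in decimal: (9 + 7) × 6 - 45
Parentheses first: 9 + 7 = 16
Multiply: 16 × 6 = 96
Subtract: 96 - 45 = 51
51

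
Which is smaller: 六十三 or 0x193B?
Convert 六十三 (Chinese numeral) → 6×10 + 3 = 63 (decimal)
Convert 0x193B (hexadecimal) → 1×4096 + 9×256 + 3×16 + 11 = 6459 (decimal)
Compare 63 vs 6459: smaller = 63
63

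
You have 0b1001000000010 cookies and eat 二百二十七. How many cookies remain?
Convert 0b1001000000010 (binary) → 4096 + 512 + 2 = 4610 (decimal)
Convert 二百二十七 (Chinese numeral) → 2×100 + 2×10 + 7 = 227 (decimal)
Compute 4610 - 227 = 4383
4383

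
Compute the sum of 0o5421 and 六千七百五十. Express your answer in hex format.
Convert 0o5421 (octal) → 5×512 + 4×64 + 2×8 + 1 = 2833 (decimal)
Convert 六千七百五十 (Chinese numeral) → 6×1000 + 7×100 + 5×10 = 6750 (decimal)
Compute 2833 + 6750 = 9583
Convert 9583 (decimal) → 9583 = 2×4096 + 5×256 + 6×16 + 15 → 0x256F (hexadecimal)
0x256F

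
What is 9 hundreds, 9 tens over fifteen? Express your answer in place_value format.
Convert 9 hundreds, 9 tens (place-value notation) → 9×100 + 9×10 = 990 (decimal)
Convert fifteen (English words) → 15 (decimal)
Compute 990 ÷ 15 = 66
Convert 66 (decimal) → 66 = 6×10 + 6 → 6 tens, 6 ones (place-value notation)
6 tens, 6 ones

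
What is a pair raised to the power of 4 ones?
Convert a pair (colloquial) → 2 (decimal)
Convert 4 ones (place-value notation) → 4 (decimal)
Compute 2 ^ 4 = 16
16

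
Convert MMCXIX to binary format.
Convert MMCXIX (Roman numeral) → 1000 + 1000 + 100 + 10 + 9 = 2119 (decimal)
Convert 2119 (decimal) → 2119 = 2048 + 64 + 4 + 2 + 1 → 0b100001000111 (binary)
0b100001000111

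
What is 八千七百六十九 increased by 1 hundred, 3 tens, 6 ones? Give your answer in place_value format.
Convert 八千七百六十九 (Chinese numeral) → 8×1000 + 7×100 + 6×10 + 9 = 8769 (decimal)
Convert 1 hundred, 3 tens, 6 ones (place-value notation) → 1×100 + 3×10 + 6 = 136 (decimal)
Compute 8769 + 136 = 8905
Convert 8905 (decimal) → 8905 = 8×1000 + 9×100 + 5 → 8 thousands, 9 hundreds, 5 ones (place-value notation)
8 thousands, 9 hundreds, 5 ones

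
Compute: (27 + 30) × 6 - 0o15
Convert 0o15 (octal) → 1×8 + 5 = 13 (decimal)
Expression in decimal: (27 + 30) × 6 - 13
Parentheses first: 27 + 30 = 57
Multiply: 57 × 6 = 342
Subtract: 342 - 13 = 329
329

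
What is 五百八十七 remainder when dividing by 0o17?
Convert 五百八十七 (Chinese numeral) → 5×100 + 8×10 + 7 = 587 (decimal)
Convert 0o17 (octal) → 1×8 + 7 = 15 (decimal)
Compute 587 mod 15 = 2
2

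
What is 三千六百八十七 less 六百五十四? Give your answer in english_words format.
Convert 三千六百八十七 (Chinese numeral) → 3×1000 + 6×100 + 8×10 + 7 = 3687 (decimal)
Convert 六百五十四 (Chinese numeral) → 6×100 + 5×10 + 4 = 654 (decimal)
Compute 3687 - 654 = 3033
Convert 3033 (decimal) → 3033 = 3×1000 + 33 → three thousand thirty-three (English words)
three thousand thirty-three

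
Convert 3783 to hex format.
Convert 3783 (decimal) → 3783 = 14×256 + 12×16 + 7 → 0xEC7 (hexadecimal)
0xEC7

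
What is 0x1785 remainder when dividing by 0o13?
Convert 0x1785 (hexadecimal) → 1×4096 + 7×256 + 8×16 + 5 = 6021 (decimal)
Convert 0o13 (octal) → 1×8 + 3 = 11 (decimal)
Compute 6021 mod 11 = 4
4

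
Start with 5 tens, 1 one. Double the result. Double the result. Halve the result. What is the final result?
Convert 5 tens, 1 one (place-value notation) → 5×10 + 1 = 51 (decimal)
Start: 51
51 × 2 = 102
102 × 2 = 204
204 ÷ 2 = 102
102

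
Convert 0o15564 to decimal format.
Convert 0o15564 (octal) → 1×4096 + 5×512 + 5×64 + 6×8 + 4 = 7028 (decimal)
7028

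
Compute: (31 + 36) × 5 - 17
Parentheses first: 31 + 36 = 67
Multiply: 67 × 5 = 335
Subtract: 335 - 17 = 318
318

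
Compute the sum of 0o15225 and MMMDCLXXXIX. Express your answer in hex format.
Convert 0o15225 (octal) → 1×4096 + 5×512 + 2×64 + 2×8 + 5 = 6805 (decimal)
Convert MMMDCLXXXIX (Roman numeral) → 1000 + 1000 + 1000 + 500 + 100 + 50 + 10 + 10 + 10 + 9 = 3689 (decimal)
Compute 6805 + 3689 = 10494
Convert 10494 (decimal) → 10494 = 2×4096 + 8×256 + 15×16 + 14 → 0x28FE (hexadecimal)
0x28FE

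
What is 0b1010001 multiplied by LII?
Convert 0b1010001 (binary) → 64 + 16 + 1 = 81 (decimal)
Convert LII (Roman numeral) → 50 + 1 + 1 = 52 (decimal)
Compute 81 × 52 = 4212
4212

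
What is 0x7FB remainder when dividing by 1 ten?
Convert 0x7FB (hexadecimal) → 7×256 + 15×16 + 11 = 2043 (decimal)
Convert 1 ten (place-value notation) → 1×10 = 10 (decimal)
Compute 2043 mod 10 = 3
3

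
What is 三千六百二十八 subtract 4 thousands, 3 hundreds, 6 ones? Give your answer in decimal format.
Convert 三千六百二十八 (Chinese numeral) → 3×1000 + 6×100 + 2×10 + 8 = 3628 (decimal)
Convert 4 thousands, 3 hundreds, 6 ones (place-value notation) → 4×1000 + 3×100 + 6 = 4306 (decimal)
Compute 3628 - 4306 = -678
-678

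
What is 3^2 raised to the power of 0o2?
Convert 3^2 (power) → 9 (decimal)
Convert 0o2 (octal) → 2 (decimal)
Compute 9 ^ 2 = 81
81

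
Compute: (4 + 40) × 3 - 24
Parentheses first: 4 + 40 = 44
Multiply: 44 × 3 = 132
Subtract: 132 - 24 = 108
108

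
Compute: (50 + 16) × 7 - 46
Parentheses first: 50 + 16 = 66
Multiply: 66 × 7 = 462
Subtract: 462 - 46 = 416
416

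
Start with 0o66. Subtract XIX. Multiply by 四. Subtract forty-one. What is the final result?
Convert 0o66 (octal) → 6×8 + 6 = 54 (decimal)
Start: 54
Convert XIX (Roman numeral) → 10 + 9 = 19 (decimal)
54 - 19 = 35
Convert 四 (Chinese numeral) → 4 (decimal)
35 × 4 = 140
Convert forty-one (English words) → 41 (decimal)
140 - 41 = 99
99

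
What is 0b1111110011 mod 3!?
Convert 0b1111110011 (binary) → 512 + 256 + 128 + 64 + 32 + 16 + 2 + 1 = 1011 (decimal)
Convert 3! (factorial) → 6 (decimal)
Compute 1011 mod 6 = 3
3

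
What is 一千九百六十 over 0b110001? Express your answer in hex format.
Convert 一千九百六十 (Chinese numeral) → 1×1000 + 9×100 + 6×10 = 1960 (decimal)
Convert 0b110001 (binary) → 32 + 16 + 1 = 49 (decimal)
Compute 1960 ÷ 49 = 40
Convert 40 (decimal) → 40 = 2×16 + 8 → 0x28 (hexadecimal)
0x28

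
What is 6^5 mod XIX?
Convert 6^5 (power) → 7776 (decimal)
Convert XIX (Roman numeral) → 10 + 9 = 19 (decimal)
Compute 7776 mod 19 = 5
5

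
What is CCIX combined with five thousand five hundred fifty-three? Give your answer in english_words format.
Convert CCIX (Roman numeral) → 100 + 100 + 9 = 209 (decimal)
Convert five thousand five hundred fifty-three (English words) → 5×1000 + 5×100 + 53 = 5553 (decimal)
Compute 209 + 5553 = 5762
Convert 5762 (decimal) → 5762 = 5×1000 + 7×100 + 62 → five thousand seven hundred sixty-two (English words)
five thousand seven hundred sixty-two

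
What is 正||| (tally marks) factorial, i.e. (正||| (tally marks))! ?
Convert 正||| (tally marks) → 5 + 3 = 8 (decimal)
Compute 8! = 40320
40320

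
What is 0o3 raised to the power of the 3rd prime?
Convert 0o3 (octal) → 3 (decimal)
Convert the 3rd prime (prime index) → 5 (decimal)
Compute 3 ^ 5 = 243
243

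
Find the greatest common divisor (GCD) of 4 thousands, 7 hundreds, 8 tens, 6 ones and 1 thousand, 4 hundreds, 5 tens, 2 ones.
Convert 4 thousands, 7 hundreds, 8 tens, 6 ones (place-value notation) → 4×1000 + 7×100 + 8×10 + 6 = 4786 (decimal)
Convert 1 thousand, 4 hundreds, 5 tens, 2 ones (place-value notation) → 1×1000 + 4×100 + 5×10 + 2 = 1452 (decimal)
Compute gcd(4786, 1452) = 2
2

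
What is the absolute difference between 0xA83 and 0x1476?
Convert 0xA83 (hexadecimal) → 10×256 + 8×16 + 3 = 2691 (decimal)
Convert 0x1476 (hexadecimal) → 1×4096 + 4×256 + 7×16 + 6 = 5238 (decimal)
Compute |2691 - 5238| = 2547
2547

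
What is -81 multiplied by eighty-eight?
Convert eighty-eight (English words) → 88 (decimal)
Compute -81 × 88 = -7128
-7128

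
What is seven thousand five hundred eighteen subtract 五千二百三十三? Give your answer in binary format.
Convert seven thousand five hundred eighteen (English words) → 7×1000 + 5×100 + 18 = 7518 (decimal)
Convert 五千二百三十三 (Chinese numeral) → 5×1000 + 2×100 + 3×10 + 3 = 5233 (decimal)
Compute 7518 - 5233 = 2285
Convert 2285 (decimal) → 2285 = 2048 + 128 + 64 + 32 + 8 + 4 + 1 → 0b100011101101 (binary)
0b100011101101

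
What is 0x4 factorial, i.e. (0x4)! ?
Convert 0x4 (hexadecimal) → 4 (decimal)
Compute 4! = 24
24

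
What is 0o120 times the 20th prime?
Convert 0o120 (octal) → 1×64 + 2×8 = 80 (decimal)
Convert the 20th prime (prime index) → 71 (decimal)
Compute 80 × 71 = 5680
5680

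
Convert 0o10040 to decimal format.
Convert 0o10040 (octal) → 1×4096 + 4×8 = 4128 (decimal)
4128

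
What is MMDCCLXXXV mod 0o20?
Convert MMDCCLXXXV (Roman numeral) → 1000 + 1000 + 500 + 100 + 100 + 50 + 10 + 10 + 10 + 5 = 2785 (decimal)
Convert 0o20 (octal) → 2×8 = 16 (decimal)
Compute 2785 mod 16 = 1
1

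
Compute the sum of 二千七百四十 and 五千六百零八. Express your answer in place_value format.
Convert 二千七百四十 (Chinese numeral) → 2×1000 + 7×100 + 4×10 = 2740 (decimal)
Convert 五千六百零八 (Chinese numeral) → 5×1000 + 6×100 + 8 = 5608 (decimal)
Compute 2740 + 5608 = 8348
Convert 8348 (decimal) → 8348 = 8×1000 + 3×100 + 4×10 + 8 → 8 thousands, 3 hundreds, 4 tens, 8 ones (place-value notation)
8 thousands, 3 hundreds, 4 tens, 8 ones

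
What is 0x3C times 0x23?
Convert 0x3C (hexadecimal) → 3×16 + 12 = 60 (decimal)
Convert 0x23 (hexadecimal) → 2×16 + 3 = 35 (decimal)
Compute 60 × 35 = 2100
2100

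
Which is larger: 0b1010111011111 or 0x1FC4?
Convert 0b1010111011111 (binary) → 4096 + 1024 + 256 + 128 + 64 + 16 + 8 + 4 + 2 + 1 = 5599 (decimal)
Convert 0x1FC4 (hexadecimal) → 1×4096 + 15×256 + 12×16 + 4 = 8132 (decimal)
Compare 5599 vs 8132: larger = 8132
8132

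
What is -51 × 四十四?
Convert 四十四 (Chinese numeral) → 4×10 + 4 = 44 (decimal)
Compute -51 × 44 = -2244
-2244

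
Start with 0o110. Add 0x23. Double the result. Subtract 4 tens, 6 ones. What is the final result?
Convert 0o110 (octal) → 1×64 + 1×8 = 72 (decimal)
Start: 72
Convert 0x23 (hexadecimal) → 2×16 + 3 = 35 (decimal)
72 + 35 = 107
107 × 2 = 214
Convert 4 tens, 6 ones (place-value notation) → 4×10 + 6 = 46 (decimal)
214 - 46 = 168
168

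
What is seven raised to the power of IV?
Convert seven (English words) → 7 (decimal)
Convert IV (Roman numeral) → 4 (decimal)
Compute 7 ^ 4 = 2401
2401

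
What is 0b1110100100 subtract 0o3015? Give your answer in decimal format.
Convert 0b1110100100 (binary) → 512 + 256 + 128 + 32 + 4 = 932 (decimal)
Convert 0o3015 (octal) → 3×512 + 1×8 + 5 = 1549 (decimal)
Compute 932 - 1549 = -617
-617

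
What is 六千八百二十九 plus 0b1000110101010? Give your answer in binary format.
Convert 六千八百二十九 (Chinese numeral) → 6×1000 + 8×100 + 2×10 + 9 = 6829 (decimal)
Convert 0b1000110101010 (binary) → 4096 + 256 + 128 + 32 + 8 + 2 = 4522 (decimal)
Compute 6829 + 4522 = 11351
Convert 11351 (decimal) → 11351 = 8192 + 2048 + 1024 + 64 + 16 + 4 + 2 + 1 → 0b10110001010111 (binary)
0b10110001010111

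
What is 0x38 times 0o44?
Convert 0x38 (hexadecimal) → 3×16 + 8 = 56 (decimal)
Convert 0o44 (octal) → 4×8 + 4 = 36 (decimal)
Compute 56 × 36 = 2016
2016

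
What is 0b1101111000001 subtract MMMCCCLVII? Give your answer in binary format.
Convert 0b1101111000001 (binary) → 4096 + 2048 + 512 + 256 + 128 + 64 + 1 = 7105 (decimal)
Convert MMMCCCLVII (Roman numeral) → 1000 + 1000 + 1000 + 100 + 100 + 100 + 50 + 5 + 1 + 1 = 3357 (decimal)
Compute 7105 - 3357 = 3748
Convert 3748 (decimal) → 3748 = 2048 + 1024 + 512 + 128 + 32 + 4 → 0b111010100100 (binary)
0b111010100100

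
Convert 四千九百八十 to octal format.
Convert 四千九百八十 (Chinese numeral) → 4×1000 + 9×100 + 8×10 = 4980 (decimal)
Convert 4980 (decimal) → 4980 = 1×4096 + 1×512 + 5×64 + 6×8 + 4 → 0o11564 (octal)
0o11564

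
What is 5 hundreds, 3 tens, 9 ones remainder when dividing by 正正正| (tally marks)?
Convert 5 hundreds, 3 tens, 9 ones (place-value notation) → 5×100 + 3×10 + 9 = 539 (decimal)
Convert 正正正| (tally marks) → 5 + 5 + 5 + 1 = 16 (decimal)
Compute 539 mod 16 = 11
11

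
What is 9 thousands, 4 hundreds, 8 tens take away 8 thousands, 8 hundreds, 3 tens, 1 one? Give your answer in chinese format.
Convert 9 thousands, 4 hundreds, 8 tens (place-value notation) → 9×1000 + 4×100 + 8×10 = 9480 (decimal)
Convert 8 thousands, 8 hundreds, 3 tens, 1 one (place-value notation) → 8×1000 + 8×100 + 3×10 + 1 = 8831 (decimal)
Compute 9480 - 8831 = 649
Convert 649 (decimal) → 649 = 6×100 + 4×10 + 9 → 六百四十九 (Chinese numeral)
六百四十九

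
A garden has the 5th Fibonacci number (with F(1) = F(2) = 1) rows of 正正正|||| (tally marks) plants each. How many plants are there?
Convert 正正正|||| (tally marks) → 5 + 5 + 5 + 4 = 19 (decimal)
Convert the 5th Fibonacci number (with F(1) = F(2) = 1) (Fibonacci index) → 1, 1, 2, 3, 5 → 5 (decimal)
Compute 19 × 5 = 95
95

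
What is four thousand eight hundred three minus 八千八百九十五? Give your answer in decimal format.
Convert four thousand eight hundred three (English words) → 4×1000 + 8×100 + 3 = 4803 (decimal)
Convert 八千八百九十五 (Chinese numeral) → 8×1000 + 8×100 + 9×10 + 5 = 8895 (decimal)
Compute 4803 - 8895 = -4092
-4092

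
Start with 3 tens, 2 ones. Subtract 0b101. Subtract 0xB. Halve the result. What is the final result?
Convert 3 tens, 2 ones (place-value notation) → 3×10 + 2 = 32 (decimal)
Start: 32
Convert 0b101 (binary) → 4 + 1 = 5 (decimal)
32 - 5 = 27
Convert 0xB (hexadecimal) → 11 (decimal)
27 - 11 = 16
16 ÷ 2 = 8
8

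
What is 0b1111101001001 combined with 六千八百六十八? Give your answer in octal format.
Convert 0b1111101001001 (binary) → 4096 + 2048 + 1024 + 512 + 256 + 64 + 8 + 1 = 8009 (decimal)
Convert 六千八百六十八 (Chinese numeral) → 6×1000 + 8×100 + 6×10 + 8 = 6868 (decimal)
Compute 8009 + 6868 = 14877
Convert 14877 (decimal) → 14877 = 3×4096 + 5×512 + 3×8 + 5 → 0o35035 (octal)
0o35035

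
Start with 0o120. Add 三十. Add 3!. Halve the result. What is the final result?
Convert 0o120 (octal) → 1×64 + 2×8 = 80 (decimal)
Start: 80
Convert 三十 (Chinese numeral) → 3×10 = 30 (decimal)
80 + 30 = 110
Convert 3! (factorial) → 6 (decimal)
110 + 6 = 116
116 ÷ 2 = 58
58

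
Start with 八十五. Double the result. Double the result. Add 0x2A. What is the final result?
Convert 八十五 (Chinese numeral) → 8×10 + 5 = 85 (decimal)
Start: 85
85 × 2 = 170
170 × 2 = 340
Convert 0x2A (hexadecimal) → 2×16 + 10 = 42 (decimal)
340 + 42 = 382
382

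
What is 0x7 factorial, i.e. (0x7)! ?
Convert 0x7 (hexadecimal) → 7 (decimal)
Compute 7! = 5040
5040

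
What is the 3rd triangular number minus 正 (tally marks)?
The 3rd triangular number = 3×4/2 = 6
Convert 正 (tally marks) → 5 (decimal)
Compute 6 - 5 = 1
1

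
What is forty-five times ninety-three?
Convert forty-five (English words) → 45 (decimal)
Convert ninety-three (English words) → 93 (decimal)
Compute 45 × 93 = 4185
4185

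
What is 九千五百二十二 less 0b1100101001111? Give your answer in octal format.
Convert 九千五百二十二 (Chinese numeral) → 9×1000 + 5×100 + 2×10 + 2 = 9522 (decimal)
Convert 0b1100101001111 (binary) → 4096 + 2048 + 256 + 64 + 8 + 4 + 2 + 1 = 6479 (decimal)
Compute 9522 - 6479 = 3043
Convert 3043 (decimal) → 3043 = 5×512 + 7×64 + 4×8 + 3 → 0o5743 (octal)
0o5743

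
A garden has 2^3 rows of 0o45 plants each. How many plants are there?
Convert 0o45 (octal) → 4×8 + 5 = 37 (decimal)
Convert 2^3 (power) → 8 (decimal)
Compute 37 × 8 = 296
296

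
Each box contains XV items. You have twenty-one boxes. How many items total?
Convert XV (Roman numeral) → 10 + 5 = 15 (decimal)
Convert twenty-one (English words) → 21 (decimal)
Compute 15 × 21 = 315
315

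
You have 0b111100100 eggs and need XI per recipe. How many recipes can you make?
Convert 0b111100100 (binary) → 256 + 128 + 64 + 32 + 4 = 484 (decimal)
Convert XI (Roman numeral) → 10 + 1 = 11 (decimal)
Compute 484 ÷ 11 = 44
44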